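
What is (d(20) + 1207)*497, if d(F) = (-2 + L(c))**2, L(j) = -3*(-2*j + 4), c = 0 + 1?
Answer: 631687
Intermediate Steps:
c = 1
L(j) = -12 + 6*j (L(j) = -3*(4 - 2*j) = -12 + 6*j)
d(F) = 64 (d(F) = (-2 + (-12 + 6*1))**2 = (-2 + (-12 + 6))**2 = (-2 - 6)**2 = (-8)**2 = 64)
(d(20) + 1207)*497 = (64 + 1207)*497 = 1271*497 = 631687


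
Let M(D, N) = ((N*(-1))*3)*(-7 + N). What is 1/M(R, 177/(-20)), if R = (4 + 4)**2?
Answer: -400/168327 ≈ -0.0023763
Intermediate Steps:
R = 64 (R = 8**2 = 64)
M(D, N) = -3*N*(-7 + N) (M(D, N) = (-N*3)*(-7 + N) = (-3*N)*(-7 + N) = -3*N*(-7 + N))
1/M(R, 177/(-20)) = 1/(3*(177/(-20))*(7 - 177/(-20))) = 1/(3*(177*(-1/20))*(7 - 177*(-1)/20)) = 1/(3*(-177/20)*(7 - 1*(-177/20))) = 1/(3*(-177/20)*(7 + 177/20)) = 1/(3*(-177/20)*(317/20)) = 1/(-168327/400) = -400/168327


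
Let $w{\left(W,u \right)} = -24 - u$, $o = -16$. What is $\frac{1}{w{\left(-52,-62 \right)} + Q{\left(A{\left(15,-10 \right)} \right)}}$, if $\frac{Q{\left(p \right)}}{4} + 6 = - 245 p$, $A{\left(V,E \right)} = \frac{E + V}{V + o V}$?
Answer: $\frac{9}{322} \approx 0.02795$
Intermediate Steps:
$A{\left(V,E \right)} = - \frac{E + V}{15 V}$ ($A{\left(V,E \right)} = \frac{E + V}{V - 16 V} = \frac{E + V}{\left(-15\right) V} = \left(E + V\right) \left(- \frac{1}{15 V}\right) = - \frac{E + V}{15 V}$)
$Q{\left(p \right)} = -24 - 980 p$ ($Q{\left(p \right)} = -24 + 4 \left(- 245 p\right) = -24 - 980 p$)
$\frac{1}{w{\left(-52,-62 \right)} + Q{\left(A{\left(15,-10 \right)} \right)}} = \frac{1}{\left(-24 - -62\right) - \left(24 + 980 \frac{\left(-1\right) \left(-10\right) - 15}{15 \cdot 15}\right)} = \frac{1}{\left(-24 + 62\right) - \left(24 + 980 \cdot \frac{1}{15} \cdot \frac{1}{15} \left(10 - 15\right)\right)} = \frac{1}{38 - \left(24 + 980 \cdot \frac{1}{15} \cdot \frac{1}{15} \left(-5\right)\right)} = \frac{1}{38 - \frac{20}{9}} = \frac{1}{\frac{322}{9}} = \frac{9}{322}$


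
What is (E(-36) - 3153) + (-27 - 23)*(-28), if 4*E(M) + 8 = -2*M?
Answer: -1737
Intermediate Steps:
E(M) = -2 - M/2 (E(M) = -2 + (-2*M)/4 = -2 - M/2)
(E(-36) - 3153) + (-27 - 23)*(-28) = ((-2 - ½*(-36)) - 3153) + (-27 - 23)*(-28) = ((-2 + 18) - 3153) - 50*(-28) = (16 - 3153) + 1400 = -3137 + 1400 = -1737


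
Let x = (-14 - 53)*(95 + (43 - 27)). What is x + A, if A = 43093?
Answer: 35656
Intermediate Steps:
x = -7437 (x = -67*(95 + 16) = -67*111 = -7437)
x + A = -7437 + 43093 = 35656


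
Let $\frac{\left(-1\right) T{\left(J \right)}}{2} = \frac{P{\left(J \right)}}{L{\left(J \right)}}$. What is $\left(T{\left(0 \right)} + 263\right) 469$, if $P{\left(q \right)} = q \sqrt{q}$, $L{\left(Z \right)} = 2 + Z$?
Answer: $123347$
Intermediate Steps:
$P{\left(q \right)} = q^{\frac{3}{2}}$
$T{\left(J \right)} = - \frac{2 J^{\frac{3}{2}}}{2 + J}$ ($T{\left(J \right)} = - 2 \frac{J^{\frac{3}{2}}}{2 + J} = - \frac{2 J^{\frac{3}{2}}}{2 + J}$)
$\left(T{\left(0 \right)} + 263\right) 469 = \left(- \frac{2 \cdot 0^{\frac{3}{2}}}{2 + 0} + 263\right) 469 = \left(\left(-2\right) 0 \cdot \frac{1}{2} + 263\right) 469 = \left(0 + 263\right) 469 = 263 \cdot 469 = 123347$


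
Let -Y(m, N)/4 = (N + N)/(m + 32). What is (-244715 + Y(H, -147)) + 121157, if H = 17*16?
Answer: -4695057/38 ≈ -1.2355e+5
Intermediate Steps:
H = 272
Y(m, N) = -8*N/(32 + m) (Y(m, N) = -4*(N + N)/(m + 32) = -4*2*N/(32 + m) = -8*N/(32 + m))
(-244715 + Y(H, -147)) + 121157 = (-244715 - 8*(-147)/(32 + 272)) + 121157 = (-244715 - 8*(-147)/304) + 121157 = (-244715 - 8*(-147)*1/304) + 121157 = (-244715 + 147/38) + 121157 = -9299023/38 + 121157 = -4695057/38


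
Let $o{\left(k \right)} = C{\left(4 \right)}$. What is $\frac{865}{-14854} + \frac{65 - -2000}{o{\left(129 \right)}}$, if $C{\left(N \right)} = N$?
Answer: $\frac{15335025}{29708} \approx 516.19$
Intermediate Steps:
$o{\left(k \right)} = 4$
$\frac{865}{-14854} + \frac{65 - -2000}{o{\left(129 \right)}} = \frac{865}{-14854} + \frac{65 - -2000}{4} = 865 \left(- \frac{1}{14854}\right) + \left(65 + 2000\right) \frac{1}{4} = - \frac{865}{14854} + 2065 \cdot \frac{1}{4} = - \frac{865}{14854} + \frac{2065}{4} = \frac{15335025}{29708}$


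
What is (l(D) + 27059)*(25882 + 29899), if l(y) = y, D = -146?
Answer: 1501234053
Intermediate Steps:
(l(D) + 27059)*(25882 + 29899) = (-146 + 27059)*(25882 + 29899) = 26913*55781 = 1501234053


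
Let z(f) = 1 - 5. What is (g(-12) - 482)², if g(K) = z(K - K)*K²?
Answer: 1119364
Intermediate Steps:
z(f) = -4
g(K) = -4*K²
(g(-12) - 482)² = (-4*(-12)² - 482)² = (-4*144 - 482)² = (-576 - 482)² = (-1058)² = 1119364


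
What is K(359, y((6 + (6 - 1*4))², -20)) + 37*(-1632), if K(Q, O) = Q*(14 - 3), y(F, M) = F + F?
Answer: -56435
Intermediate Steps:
y(F, M) = 2*F
K(Q, O) = 11*Q (K(Q, O) = Q*11 = 11*Q)
K(359, y((6 + (6 - 1*4))², -20)) + 37*(-1632) = 11*359 + 37*(-1632) = 3949 - 60384 = -56435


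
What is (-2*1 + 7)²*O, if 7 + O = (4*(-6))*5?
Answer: -3175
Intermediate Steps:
O = -127 (O = -7 + (4*(-6))*5 = -7 - 24*5 = -7 - 120 = -127)
(-2*1 + 7)²*O = (-2*1 + 7)²*(-127) = (-2 + 7)²*(-127) = 5²*(-127) = 25*(-127) = -3175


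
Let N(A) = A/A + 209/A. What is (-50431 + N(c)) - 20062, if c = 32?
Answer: -2255535/32 ≈ -70486.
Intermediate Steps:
N(A) = 1 + 209/A
(-50431 + N(c)) - 20062 = (-50431 + (209 + 32)/32) - 20062 = (-50431 + (1/32)*241) - 20062 = (-50431 + 241/32) - 20062 = -1613551/32 - 20062 = -2255535/32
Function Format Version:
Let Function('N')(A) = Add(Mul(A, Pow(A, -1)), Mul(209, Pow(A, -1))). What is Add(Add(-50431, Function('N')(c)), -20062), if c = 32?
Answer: Rational(-2255535, 32) ≈ -70486.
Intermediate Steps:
Function('N')(A) = Add(1, Mul(209, Pow(A, -1)))
Add(Add(-50431, Function('N')(c)), -20062) = Add(Add(-50431, Mul(Pow(32, -1), Add(209, 32))), -20062) = Add(Add(-50431, Mul(Rational(1, 32), 241)), -20062) = Add(Add(-50431, Rational(241, 32)), -20062) = Add(Rational(-1613551, 32), -20062) = Rational(-2255535, 32)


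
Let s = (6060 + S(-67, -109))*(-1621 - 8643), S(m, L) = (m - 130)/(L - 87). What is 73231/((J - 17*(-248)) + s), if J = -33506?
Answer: -3588319/3049732872 ≈ -0.0011766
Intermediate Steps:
S(m, L) = (-130 + m)/(-87 + L)
s = -3048297662/49 (s = (6060 + (-130 - 67)/(-87 - 109))*(-1621 - 8643) = (6060 - 197/(-196))*(-10264) = (6060 - 1/196*(-197))*(-10264) = (6060 + 197/196)*(-10264) = (1187957/196)*(-10264) = -3048297662/49 ≈ -6.2210e+7)
73231/((J - 17*(-248)) + s) = 73231/((-33506 - 17*(-248)) - 3048297662/49) = 73231/((-33506 + 4216) - 3048297662/49) = 73231/(-29290 - 3048297662/49) = 73231/(-3049732872/49) = 73231*(-49/3049732872) = -3588319/3049732872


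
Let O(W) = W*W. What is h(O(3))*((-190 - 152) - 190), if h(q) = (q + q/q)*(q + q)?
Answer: -95760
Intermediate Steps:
O(W) = W²
h(q) = 2*q*(1 + q) (h(q) = (q + 1)*(2*q) = (1 + q)*(2*q) = 2*q*(1 + q))
h(O(3))*((-190 - 152) - 190) = (2*3²*(1 + 3²))*((-190 - 152) - 190) = (2*9*(1 + 9))*(-342 - 190) = (2*9*10)*(-532) = 180*(-532) = -95760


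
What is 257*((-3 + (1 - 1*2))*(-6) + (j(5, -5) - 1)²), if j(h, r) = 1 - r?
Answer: 12593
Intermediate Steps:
257*((-3 + (1 - 1*2))*(-6) + (j(5, -5) - 1)²) = 257*((-3 + (1 - 1*2))*(-6) + ((1 - 1*(-5)) - 1)²) = 257*((-3 + (1 - 2))*(-6) + ((1 + 5) - 1)²) = 257*((-3 - 1)*(-6) + (6 - 1)²) = 257*(-4*(-6) + 5²) = 257*(24 + 25) = 257*49 = 12593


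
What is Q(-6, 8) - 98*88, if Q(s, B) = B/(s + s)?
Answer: -25874/3 ≈ -8624.7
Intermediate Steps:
Q(s, B) = B/(2*s) (Q(s, B) = B/((2*s)) = B*(1/(2*s)) = B/(2*s))
Q(-6, 8) - 98*88 = (½)*8/(-6) - 98*88 = (½)*8*(-⅙) - 8624 = -⅔ - 8624 = -25874/3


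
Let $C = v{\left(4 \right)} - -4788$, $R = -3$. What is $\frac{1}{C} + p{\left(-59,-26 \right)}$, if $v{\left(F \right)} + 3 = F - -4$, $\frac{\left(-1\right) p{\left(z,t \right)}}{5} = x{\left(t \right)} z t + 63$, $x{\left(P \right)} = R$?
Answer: $\frac{108777136}{4793} \approx 22695.0$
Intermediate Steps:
$x{\left(P \right)} = -3$
$p{\left(z,t \right)} = -315 + 15 t z$ ($p{\left(z,t \right)} = - 5 \left(- 3 z t + 63\right) = - 5 \left(- 3 t z + 63\right) = - 5 \left(63 - 3 t z\right) = -315 + 15 t z$)
$v{\left(F \right)} = 1 + F$ ($v{\left(F \right)} = -3 + \left(F - -4\right) = -3 + \left(F + 4\right) = -3 + \left(4 + F\right) = 1 + F$)
$C = 4793$ ($C = \left(1 + 4\right) - -4788 = 5 + 4788 = 4793$)
$\frac{1}{C} + p{\left(-59,-26 \right)} = \frac{1}{4793} - \left(315 + 390 \left(-59\right)\right) = \frac{1}{4793} + \left(-315 + 23010\right) = \frac{1}{4793} + 22695 = \frac{108777136}{4793}$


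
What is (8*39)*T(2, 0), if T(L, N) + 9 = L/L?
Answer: -2496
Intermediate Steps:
T(L, N) = -8 (T(L, N) = -9 + L/L = -9 + 1 = -8)
(8*39)*T(2, 0) = (8*39)*(-8) = 312*(-8) = -2496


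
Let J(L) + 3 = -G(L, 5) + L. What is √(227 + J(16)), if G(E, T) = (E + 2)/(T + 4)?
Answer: √238 ≈ 15.427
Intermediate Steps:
G(E, T) = (2 + E)/(4 + T)
J(L) = -29/9 + 8*L/9 (J(L) = -3 + (-(2 + L)/(4 + 5) + L) = -3 + (-(2 + L)/9 + L) = -3 + (-(2/9 + L/9) + L) = -3 + ((-2/9 - L/9) + L) = -3 + (-2/9 + 8*L/9) = -29/9 + 8*L/9)
√(227 + J(16)) = √(227 + (-29/9 + (8/9)*16)) = √(227 + (-29/9 + 128/9)) = √(227 + 11) = √238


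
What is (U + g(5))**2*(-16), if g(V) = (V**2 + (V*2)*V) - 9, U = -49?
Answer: -4624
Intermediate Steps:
g(V) = -9 + 3*V**2 (g(V) = (V**2 + (2*V)*V) - 9 = (V**2 + 2*V**2) - 9 = 3*V**2 - 9 = -9 + 3*V**2)
(U + g(5))**2*(-16) = (-49 + (-9 + 3*5**2))**2*(-16) = (-49 + (-9 + 3*25))**2*(-16) = (-49 + (-9 + 75))**2*(-16) = (-49 + 66)**2*(-16) = 17**2*(-16) = 289*(-16) = -4624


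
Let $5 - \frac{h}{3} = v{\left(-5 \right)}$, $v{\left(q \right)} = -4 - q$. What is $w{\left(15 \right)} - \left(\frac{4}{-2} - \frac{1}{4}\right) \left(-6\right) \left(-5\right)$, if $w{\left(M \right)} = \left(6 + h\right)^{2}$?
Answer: $\frac{783}{2} \approx 391.5$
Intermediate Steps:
$h = 12$ ($h = 15 - 3 \left(-4 - -5\right) = 15 - 3 \left(-4 + 5\right) = 15 - 3 = 12$)
$w{\left(M \right)} = 324$ ($w{\left(M \right)} = \left(6 + 12\right)^{2} = 18^{2} = 324$)
$w{\left(15 \right)} - \left(\frac{4}{-2} - \frac{1}{4}\right) \left(-6\right) \left(-5\right) = 324 - \left(\frac{4}{-2} - \frac{1}{4}\right) \left(-6\right) \left(-5\right) = 324 - \left(4 \left(- \frac{1}{2}\right) - \frac{1}{4}\right) \left(-6\right) \left(-5\right) = 324 - \left(-2 - \frac{1}{4}\right) \left(-6\right) \left(-5\right) = 324 - \left(- \frac{9}{4}\right) \left(-6\right) \left(-5\right) = 324 - \frac{27}{2} \left(-5\right) = 324 - - \frac{135}{2} = 324 + \frac{135}{2} = \frac{783}{2}$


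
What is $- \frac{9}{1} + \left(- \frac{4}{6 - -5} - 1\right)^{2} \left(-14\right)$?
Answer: $- \frac{4239}{121} \approx -35.033$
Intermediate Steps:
$- \frac{9}{1} + \left(- \frac{4}{6 - -5} - 1\right)^{2} \left(-14\right) = \left(-9\right) 1 + \left(- \frac{4}{6 + 5} - 1\right)^{2} \left(-14\right) = -9 + \left(- \frac{4}{11} - 1\right)^{2} \left(-14\right) = -9 + \left(- \frac{15}{11}\right)^{2} \left(-14\right) = -9 + \frac{225}{121} \left(-14\right) = -9 - \frac{3150}{121} = - \frac{4239}{121}$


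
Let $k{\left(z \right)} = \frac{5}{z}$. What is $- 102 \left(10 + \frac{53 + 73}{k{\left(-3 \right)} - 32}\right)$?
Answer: $- \frac{64464}{101} \approx -638.26$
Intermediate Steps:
$- 102 \left(10 + \frac{53 + 73}{k{\left(-3 \right)} - 32}\right) = - 102 \left(10 + \frac{53 + 73}{\frac{5}{-3} - 32}\right) = - 102 \left(10 + \frac{126}{5 \left(- \frac{1}{3}\right) - 32}\right) = - 102 \left(10 + \frac{126}{- \frac{5}{3} - 32}\right) = - 102 \left(10 + \frac{126}{- \frac{101}{3}}\right) = - 102 \left(10 + 126 \left(- \frac{3}{101}\right)\right) = - 102 \left(10 - \frac{378}{101}\right) = \left(-102\right) \frac{632}{101} = - \frac{64464}{101}$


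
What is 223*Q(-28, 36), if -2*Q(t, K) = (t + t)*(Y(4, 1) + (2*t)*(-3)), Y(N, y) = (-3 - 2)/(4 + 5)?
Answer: 9409708/9 ≈ 1.0455e+6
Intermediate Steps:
Y(N, y) = -5/9
Q(t, K) = -t*(-5/9 - 6*t) (Q(t, K) = -(t + t)*(-5/9 + (2*t)*(-3))/2 = -2*t*(-5/9 - 6*t)/2 = -t*(-5/9 - 6*t))
223*Q(-28, 36) = 223*((1/9)*(-28)*(5 + 54*(-28))) = 223*((1/9)*(-28)*(5 - 1512)) = 223*((1/9)*(-28)*(-1507)) = 223*(42196/9) = 9409708/9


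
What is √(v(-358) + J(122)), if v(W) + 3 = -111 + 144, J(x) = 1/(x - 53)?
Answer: √142899/69 ≈ 5.4785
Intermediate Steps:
J(x) = 1/(-53 + x)
v(W) = 30 (v(W) = -3 + (-111 + 144) = -3 + 33 = 30)
√(v(-358) + J(122)) = √(30 + 1/(-53 + 122)) = √(30 + 1/69) = √(2071/69) = √142899/69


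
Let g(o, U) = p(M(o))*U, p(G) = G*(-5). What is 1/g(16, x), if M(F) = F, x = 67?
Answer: -1/5360 ≈ -0.00018657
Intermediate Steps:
p(G) = -5*G
g(o, U) = -5*U*o (g(o, U) = (-5*o)*U = -5*U*o)
1/g(16, x) = 1/(-5*67*16) = 1/(-5360) = -1/5360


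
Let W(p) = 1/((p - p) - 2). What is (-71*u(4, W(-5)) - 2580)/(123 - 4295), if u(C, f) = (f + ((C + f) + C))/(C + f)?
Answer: 1361/2086 ≈ 0.65244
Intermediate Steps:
W(p) = -1/2 (W(p) = 1/(0 - 2) = 1/(-2) = -1/2)
u(C, f) = (2*C + 2*f)/(C + f) (u(C, f) = (f + (f + 2*C))/(C + f) = (2*C + 2*f)/(C + f))
(-71*u(4, W(-5)) - 2580)/(123 - 4295) = (-71*2 - 2580)/(123 - 4295) = (-142 - 2580)/(-4172) = -2722*(-1/4172) = 1361/2086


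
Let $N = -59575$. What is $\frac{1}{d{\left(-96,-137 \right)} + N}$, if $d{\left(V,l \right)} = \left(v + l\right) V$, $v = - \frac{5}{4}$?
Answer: $- \frac{1}{46303} \approx -2.1597 \cdot 10^{-5}$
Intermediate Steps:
$v = - \frac{5}{4}$ ($v = \left(-5\right) \frac{1}{4} = - \frac{5}{4} \approx -1.25$)
$d{\left(V,l \right)} = V \left(- \frac{5}{4} + l\right)$ ($d{\left(V,l \right)} = \left(- \frac{5}{4} + l\right) V = V \left(- \frac{5}{4} + l\right)$)
$\frac{1}{d{\left(-96,-137 \right)} + N} = \frac{1}{\frac{1}{4} \left(-96\right) \left(-5 + 4 \left(-137\right)\right) - 59575} = \frac{1}{\frac{1}{4} \left(-96\right) \left(-5 - 548\right) - 59575} = \frac{1}{\frac{1}{4} \left(-96\right) \left(-553\right) - 59575} = \frac{1}{13272 - 59575} = \frac{1}{-46303} = - \frac{1}{46303}$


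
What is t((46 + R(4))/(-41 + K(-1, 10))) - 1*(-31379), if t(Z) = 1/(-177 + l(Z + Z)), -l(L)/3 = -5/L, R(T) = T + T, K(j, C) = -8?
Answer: 207634807/6617 ≈ 31379.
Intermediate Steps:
R(T) = 2*T
l(L) = 15/L (l(L) = -(-15)/L = 15/L)
t(Z) = 1/(-177 + 15/(2*Z)) (t(Z) = 1/(-177 + 15/(Z + Z)) = 1/(-177 + 15/((2*Z))) = 1/(-177 + 15*(1/(2*Z))) = 1/(-177 + 15/(2*Z)))
t((46 + R(4))/(-41 + K(-1, 10))) - 1*(-31379) = -2*(46 + 2*4)/(-41 - 8)/(-15 + 354*((46 + 2*4)/(-41 - 8))) - 1*(-31379) = -2*(46 + 8)/(-49)/(-15 + 354*((46 + 8)/(-49))) + 31379 = -2*54*(-1/49)/(-15 + 354*(54*(-1/49))) + 31379 = -2*(-54/49)/(-15 + 354*(-54/49)) + 31379 = -2*(-54/49)/(-15 - 19116/49) + 31379 = -2*(-54/49)/(-19851/49) + 31379 = -2*(-54/49)*(-49/19851) + 31379 = -36/6617 + 31379 = 207634807/6617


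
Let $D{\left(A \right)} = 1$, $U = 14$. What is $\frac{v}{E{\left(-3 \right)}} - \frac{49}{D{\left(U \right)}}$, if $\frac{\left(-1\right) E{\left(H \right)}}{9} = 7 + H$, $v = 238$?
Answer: $- \frac{1001}{18} \approx -55.611$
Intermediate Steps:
$E{\left(H \right)} = -63 - 9 H$ ($E{\left(H \right)} = - 9 \left(7 + H\right) = -63 - 9 H$)
$\frac{v}{E{\left(-3 \right)}} - \frac{49}{D{\left(U \right)}} = \frac{238}{-63 - -27} - \frac{49}{1} = \frac{238}{-63 + 27} - 49 = \frac{238}{-36} - 49 = 238 \left(- \frac{1}{36}\right) - 49 = - \frac{119}{18} - 49 = - \frac{1001}{18}$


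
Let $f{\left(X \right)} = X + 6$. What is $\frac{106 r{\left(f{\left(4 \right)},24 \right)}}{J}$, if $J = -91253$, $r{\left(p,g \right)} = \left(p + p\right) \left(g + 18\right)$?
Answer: $- \frac{89040}{91253} \approx -0.97575$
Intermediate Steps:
$f{\left(X \right)} = 6 + X$
$r{\left(p,g \right)} = 2 p \left(18 + g\right)$
$\frac{106 r{\left(f{\left(4 \right)},24 \right)}}{J} = \frac{106 \cdot 2 \left(6 + 4\right) \left(18 + 24\right)}{-91253} = 106 \cdot 2 \cdot 10 \cdot 42 \left(- \frac{1}{91253}\right) = 106 \cdot 840 \left(- \frac{1}{91253}\right) = 89040 \left(- \frac{1}{91253}\right) = - \frac{89040}{91253}$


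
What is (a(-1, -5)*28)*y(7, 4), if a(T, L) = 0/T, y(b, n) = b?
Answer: 0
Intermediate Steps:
a(T, L) = 0
(a(-1, -5)*28)*y(7, 4) = (0*28)*7 = 0*7 = 0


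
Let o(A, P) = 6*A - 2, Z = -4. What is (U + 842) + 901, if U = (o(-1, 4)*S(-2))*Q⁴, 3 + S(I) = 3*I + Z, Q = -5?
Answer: 66743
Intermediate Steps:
o(A, P) = -2 + 6*A
S(I) = -7 + 3*I (S(I) = -3 + (3*I - 4) = -3 + (-4 + 3*I) = -7 + 3*I)
U = 65000 (U = ((-2 + 6*(-1))*(-7 + 3*(-2)))*(-5)⁴ = ((-2 - 6)*(-7 - 6))*625 = -8*(-13)*625 = 104*625 = 65000)
(U + 842) + 901 = (65000 + 842) + 901 = 65842 + 901 = 66743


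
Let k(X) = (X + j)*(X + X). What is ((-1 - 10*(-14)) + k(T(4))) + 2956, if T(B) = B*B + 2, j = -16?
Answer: 3167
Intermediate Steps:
T(B) = 2 + B² (T(B) = B² + 2 = 2 + B²)
k(X) = 2*X*(-16 + X) (k(X) = (X - 16)*(X + X) = (-16 + X)*(2*X) = 2*X*(-16 + X))
((-1 - 10*(-14)) + k(T(4))) + 2956 = ((-1 - 10*(-14)) + 2*(2 + 4²)*(-16 + (2 + 4²))) + 2956 = ((-1 + 140) + 2*(2 + 16)*(-16 + (2 + 16))) + 2956 = (139 + 2*18*(-16 + 18)) + 2956 = (139 + 2*18*2) + 2956 = (139 + 72) + 2956 = 211 + 2956 = 3167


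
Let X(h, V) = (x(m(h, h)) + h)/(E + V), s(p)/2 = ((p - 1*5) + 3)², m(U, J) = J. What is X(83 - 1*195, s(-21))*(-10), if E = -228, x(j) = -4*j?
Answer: -336/83 ≈ -4.0482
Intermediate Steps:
s(p) = 2*(-2 + p)² (s(p) = 2*((p - 1*5) + 3)² = 2*((p - 5) + 3)² = 2*((-5 + p) + 3)² = 2*(-2 + p)²)
X(h, V) = -3*h/(-228 + V) (X(h, V) = (-4*h + h)/(-228 + V) = (-3*h)/(-228 + V) = -3*h/(-228 + V))
X(83 - 1*195, s(-21))*(-10) = -3*(83 - 1*195)/(-228 + 2*(-2 - 21)²)*(-10) = -3*(83 - 195)/(-228 + 2*(-23)²)*(-10) = -3*(-112)/(-228 + 2*529)*(-10) = -3*(-112)/(-228 + 1058)*(-10) = -3*(-112)/830*(-10) = -3*(-112)*1/830*(-10) = (168/415)*(-10) = -336/83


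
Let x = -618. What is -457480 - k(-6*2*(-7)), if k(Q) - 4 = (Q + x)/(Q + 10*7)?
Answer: -35226001/77 ≈ -4.5748e+5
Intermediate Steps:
k(Q) = 4 + (-618 + Q)/(70 + Q) (k(Q) = 4 + (Q - 618)/(Q + 10*7) = 4 + (-618 + Q)/(Q + 70) = 4 + (-618 + Q)/(70 + Q))
-457480 - k(-6*2*(-7)) = -457480 - (-338 + 5*(-6*2*(-7)))/(70 - 6*2*(-7)) = -457480 - (-338 + 5*(-12*(-7)))/(70 - 12*(-7)) = -457480 - (-338 + 5*84)/(70 + 84) = -457480 - (-338 + 420)/154 = -457480 - 82/154 = -457480 - 1*41/77 = -457480 - 41/77 = -35226001/77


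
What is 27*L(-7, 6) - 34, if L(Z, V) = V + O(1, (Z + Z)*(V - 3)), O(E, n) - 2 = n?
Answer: -952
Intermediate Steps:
O(E, n) = 2 + n
L(Z, V) = 2 + V + 2*Z*(-3 + V) (L(Z, V) = V + (2 + (Z + Z)*(V - 3)) = V + (2 + (2*Z)*(-3 + V)) = V + (2 + 2*Z*(-3 + V)) = 2 + V + 2*Z*(-3 + V))
27*L(-7, 6) - 34 = 27*(2 + 6 + 2*(-7)*(-3 + 6)) - 34 = 27*(2 + 6 + 2*(-7)*3) - 34 = 27*(2 + 6 - 42) - 34 = 27*(-34) - 34 = -918 - 34 = -952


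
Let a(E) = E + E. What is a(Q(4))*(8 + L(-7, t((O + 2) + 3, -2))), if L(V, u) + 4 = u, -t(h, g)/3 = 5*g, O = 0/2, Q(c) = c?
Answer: 272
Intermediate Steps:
a(E) = 2*E
O = 0 (O = 0*(1/2) = 0)
t(h, g) = -15*g
L(V, u) = -4 + u
a(Q(4))*(8 + L(-7, t((O + 2) + 3, -2))) = (2*4)*(8 + (-4 - 15*(-2))) = 8*(8 + (-4 + 30)) = 8*(8 + 26) = 8*34 = 272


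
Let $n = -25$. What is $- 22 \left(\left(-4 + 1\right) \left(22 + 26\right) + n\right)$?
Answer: $3718$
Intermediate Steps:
$- 22 \left(\left(-4 + 1\right) \left(22 + 26\right) + n\right) = - 22 \left(\left(-4 + 1\right) \left(22 + 26\right) - 25\right) = - 22 \left(\left(-3\right) 48 - 25\right) = - 22 \left(-144 - 25\right) = \left(-22\right) \left(-169\right) = 3718$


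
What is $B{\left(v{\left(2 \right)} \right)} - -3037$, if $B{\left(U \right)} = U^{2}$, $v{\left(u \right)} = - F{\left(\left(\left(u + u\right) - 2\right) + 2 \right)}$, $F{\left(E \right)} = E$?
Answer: $3053$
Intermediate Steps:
$v{\left(u \right)} = - 2 u$ ($v{\left(u \right)} = - (\left(\left(u + u\right) - 2\right) + 2) = - (\left(2 u - 2\right) + 2) = - (\left(-2 + 2 u\right) + 2) = - 2 u$)
$B{\left(v{\left(2 \right)} \right)} - -3037 = \left(\left(-2\right) 2\right)^{2} - -3037 = \left(-4\right)^{2} + 3037 = 16 + 3037 = 3053$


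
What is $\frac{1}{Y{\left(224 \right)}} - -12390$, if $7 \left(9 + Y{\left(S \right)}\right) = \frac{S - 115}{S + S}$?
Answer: $\frac{348341714}{28115} \approx 12390.0$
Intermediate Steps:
$Y{\left(S \right)} = -9 + \frac{-115 + S}{14 S}$ ($Y{\left(S \right)} = -9 + \frac{\left(S - 115\right) \frac{1}{S + S}}{7} = -9 + \frac{\left(-115 + S\right) \frac{1}{2 S}}{7} = -9 + \frac{\frac{1}{2} \frac{1}{S} \left(-115 + S\right)}{7} = -9 + \frac{-115 + S}{14 S}$)
$\frac{1}{Y{\left(224 \right)}} - -12390 = \frac{1}{\frac{5}{14} \cdot \frac{1}{224} \left(-23 - 5600\right)} - -12390 = \frac{1}{\frac{5}{14} \cdot \frac{1}{224} \left(-23 - 5600\right)} + 12390 = \frac{1}{\frac{5}{14} \cdot \frac{1}{224} \left(-5623\right)} + 12390 = \frac{1}{- \frac{28115}{3136}} + 12390 = - \frac{3136}{28115} + 12390 = \frac{348341714}{28115}$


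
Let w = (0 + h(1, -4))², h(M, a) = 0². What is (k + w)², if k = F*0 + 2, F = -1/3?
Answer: 4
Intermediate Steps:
h(M, a) = 0
F = -⅓ (F = -1*⅓ = -⅓ ≈ -0.33333)
k = 2 (k = -⅓*0 + 2 = 0 + 2 = 2)
w = 0 (w = (0 + 0)² = 0² = 0)
(k + w)² = (2 + 0)² = 2² = 4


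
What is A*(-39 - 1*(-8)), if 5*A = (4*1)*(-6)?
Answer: 744/5 ≈ 148.80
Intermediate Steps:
A = -24/5 (A = ((4*1)*(-6))/5 = (4*(-6))/5 = (1/5)*(-24) = -24/5 ≈ -4.8000)
A*(-39 - 1*(-8)) = -24*(-39 - 1*(-8))/5 = -24*(-39 + 8)/5 = -24/5*(-31) = 744/5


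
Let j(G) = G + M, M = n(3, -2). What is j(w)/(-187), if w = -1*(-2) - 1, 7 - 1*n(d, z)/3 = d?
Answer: -13/187 ≈ -0.069519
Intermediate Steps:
n(d, z) = 21 - 3*d
M = 12 (M = 21 - 3*3 = 21 - 9 = 12)
w = 1 (w = 2 - 1 = 1)
j(G) = 12 + G (j(G) = G + 12 = 12 + G)
j(w)/(-187) = (12 + 1)/(-187) = 13*(-1/187) = -13/187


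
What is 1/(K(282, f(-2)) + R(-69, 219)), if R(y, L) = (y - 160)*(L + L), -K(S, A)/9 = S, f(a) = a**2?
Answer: -1/102840 ≈ -9.7238e-6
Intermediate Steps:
K(S, A) = -9*S
R(y, L) = 2*L*(-160 + y) (R(y, L) = (-160 + y)*(2*L) = 2*L*(-160 + y))
1/(K(282, f(-2)) + R(-69, 219)) = 1/(-9*282 + 2*219*(-160 - 69)) = 1/(-2538 + 2*219*(-229)) = 1/(-2538 - 100302) = 1/(-102840) = -1/102840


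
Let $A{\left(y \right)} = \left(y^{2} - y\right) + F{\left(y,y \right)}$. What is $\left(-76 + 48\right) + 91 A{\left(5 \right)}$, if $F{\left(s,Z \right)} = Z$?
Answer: $2247$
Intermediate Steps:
$A{\left(y \right)} = y^{2}$ ($A{\left(y \right)} = \left(y^{2} - y\right) + y = y^{2}$)
$\left(-76 + 48\right) + 91 A{\left(5 \right)} = \left(-76 + 48\right) + 91 \cdot 5^{2} = -28 + 91 \cdot 25 = -28 + 2275 = 2247$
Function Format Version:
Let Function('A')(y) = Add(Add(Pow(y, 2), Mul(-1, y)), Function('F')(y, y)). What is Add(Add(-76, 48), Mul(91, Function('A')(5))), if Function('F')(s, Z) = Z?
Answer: 2247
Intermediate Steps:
Function('A')(y) = Pow(y, 2) (Function('A')(y) = Add(Add(Pow(y, 2), Mul(-1, y)), y) = Pow(y, 2))
Add(Add(-76, 48), Mul(91, Function('A')(5))) = Add(Add(-76, 48), Mul(91, Pow(5, 2))) = Add(-28, Mul(91, 25)) = Add(-28, 2275) = 2247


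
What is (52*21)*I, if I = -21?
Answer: -22932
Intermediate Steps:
(52*21)*I = (52*21)*(-21) = 1092*(-21) = -22932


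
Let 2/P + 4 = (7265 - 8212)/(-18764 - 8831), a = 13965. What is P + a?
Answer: 1528176655/109433 ≈ 13965.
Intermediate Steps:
P = -55190/109433 (P = 2/(-4 + (7265 - 8212)/(-18764 - 8831)) = 2/(-4 - 947/(-27595)) = 2/(-4 - 947*(-1/27595)) = 2/(-4 + 947/27595) = 2/(-109433/27595) = 2*(-27595/109433) = -55190/109433 ≈ -0.50433)
P + a = -55190/109433 + 13965 = 1528176655/109433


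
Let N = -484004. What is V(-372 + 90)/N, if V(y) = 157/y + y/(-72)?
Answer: -1895/272978256 ≈ -6.9419e-6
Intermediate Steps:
V(y) = 157/y - y/72 (V(y) = 157/y + y*(-1/72) = 157/y - y/72)
V(-372 + 90)/N = (157/(-372 + 90) - (-372 + 90)/72)/(-484004) = (157/(-282) - 1/72*(-282))*(-1/484004) = (157*(-1/282) + 47/12)*(-1/484004) = (-157/282 + 47/12)*(-1/484004) = (1895/564)*(-1/484004) = -1895/272978256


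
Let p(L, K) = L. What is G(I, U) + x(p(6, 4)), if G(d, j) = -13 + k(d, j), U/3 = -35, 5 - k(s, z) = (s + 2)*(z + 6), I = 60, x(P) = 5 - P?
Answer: 6129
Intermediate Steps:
k(s, z) = 5 - (2 + s)*(6 + z) (k(s, z) = 5 - (s + 2)*(z + 6) = 5 - (2 + s)*(6 + z))
U = -105 (U = 3*(-35) = -105)
G(d, j) = -20 - 6*d - 2*j - d*j (G(d, j) = -13 + (-7 - 6*d - 2*j - d*j) = -20 - 6*d - 2*j - d*j)
G(I, U) + x(p(6, 4)) = (-20 - 6*60 - 2*(-105) - 1*60*(-105)) + (5 - 1*6) = (-20 - 360 + 210 + 6300) + (5 - 6) = 6130 - 1 = 6129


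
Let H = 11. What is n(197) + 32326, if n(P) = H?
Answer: 32337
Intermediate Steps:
n(P) = 11
n(197) + 32326 = 11 + 32326 = 32337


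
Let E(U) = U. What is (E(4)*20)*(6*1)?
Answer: 480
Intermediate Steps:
(E(4)*20)*(6*1) = (4*20)*(6*1) = 80*6 = 480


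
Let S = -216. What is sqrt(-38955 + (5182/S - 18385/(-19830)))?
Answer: I*sqrt(5517828387915)/11898 ≈ 197.43*I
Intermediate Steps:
sqrt(-38955 + (5182/S - 18385/(-19830))) = sqrt(-38955 + (5182/(-216) - 18385/(-19830))) = sqrt(-38955 + (5182*(-1/216) - 18385*(-1/19830))) = sqrt(-38955 + (-2591/108 + 3677/3966)) = sqrt(-38955 - 1646465/71388) = sqrt(-2782566005/71388) = I*sqrt(5517828387915)/11898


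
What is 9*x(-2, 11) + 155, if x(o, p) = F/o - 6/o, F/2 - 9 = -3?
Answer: 128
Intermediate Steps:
F = 12 (F = 18 + 2*(-3) = 18 - 6 = 12)
x(o, p) = 6/o (x(o, p) = 12/o - 6/o = 6/o)
9*x(-2, 11) + 155 = 9*(6/(-2)) + 155 = 9*(6*(-½)) + 155 = 9*(-3) + 155 = -27 + 155 = 128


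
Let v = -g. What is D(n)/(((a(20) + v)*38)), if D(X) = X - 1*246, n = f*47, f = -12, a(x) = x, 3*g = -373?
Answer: -1215/8227 ≈ -0.14768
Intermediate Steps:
g = -373/3 (g = (⅓)*(-373) = -373/3 ≈ -124.33)
v = 373/3 (v = -1*(-373/3) = 373/3 ≈ 124.33)
n = -564 (n = -12*47 = -564)
D(X) = -246 + X (D(X) = X - 246 = -246 + X)
D(n)/(((a(20) + v)*38)) = (-246 - 564)/(((20 + 373/3)*38)) = -810/((433/3)*38) = -810/16454/3 = -810*3/16454 = -1215/8227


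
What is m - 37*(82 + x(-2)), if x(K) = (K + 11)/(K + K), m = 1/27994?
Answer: -165206589/55988 ≈ -2950.8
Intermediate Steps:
m = 1/27994 ≈ 3.5722e-5
x(K) = (11 + K)/(2*K) (x(K) = (11 + K)/((2*K)) = (11 + K)*(1/(2*K)) = (11 + K)/(2*K))
m - 37*(82 + x(-2)) = 1/27994 - 37*(82 + (½)*(11 - 2)/(-2)) = 1/27994 - 37*(82 + (½)*(-½)*9) = 1/27994 - 37*(82 - 9/4) = 1/27994 - 37*319/4 = 1/27994 - 1*11803/4 = 1/27994 - 11803/4 = -165206589/55988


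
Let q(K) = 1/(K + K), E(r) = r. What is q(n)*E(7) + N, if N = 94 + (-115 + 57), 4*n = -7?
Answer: 34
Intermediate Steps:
n = -7/4 (n = (1/4)*(-7) = -7/4 ≈ -1.7500)
N = 36 (N = 94 - 58 = 36)
q(K) = 1/(2*K)
q(n)*E(7) + N = (1/(2*(-7/4)))*7 + 36 = ((1/2)*(-4/7))*7 + 36 = -2/7*7 + 36 = -2 + 36 = 34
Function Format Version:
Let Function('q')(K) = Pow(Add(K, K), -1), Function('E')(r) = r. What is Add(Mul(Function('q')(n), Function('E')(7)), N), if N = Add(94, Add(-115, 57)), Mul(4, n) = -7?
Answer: 34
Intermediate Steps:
n = Rational(-7, 4) (n = Mul(Rational(1, 4), -7) = Rational(-7, 4) ≈ -1.7500)
N = 36 (N = Add(94, -58) = 36)
Function('q')(K) = Mul(Rational(1, 2), Pow(K, -1)) (Function('q')(K) = Pow(Mul(2, K), -1) = Mul(Rational(1, 2), Pow(K, -1)))
Add(Mul(Function('q')(n), Function('E')(7)), N) = Add(Mul(Mul(Rational(1, 2), Pow(Rational(-7, 4), -1)), 7), 36) = Add(Mul(Mul(Rational(1, 2), Rational(-4, 7)), 7), 36) = Add(Mul(Rational(-2, 7), 7), 36) = Add(-2, 36) = 34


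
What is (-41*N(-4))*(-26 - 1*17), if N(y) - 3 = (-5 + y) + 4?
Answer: -3526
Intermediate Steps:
N(y) = 2 + y (N(y) = 3 + ((-5 + y) + 4) = 3 + (-1 + y) = 2 + y)
(-41*N(-4))*(-26 - 1*17) = (-41*(2 - 4))*(-26 - 1*17) = (-41*(-2))*(-26 - 17) = 82*(-43) = -3526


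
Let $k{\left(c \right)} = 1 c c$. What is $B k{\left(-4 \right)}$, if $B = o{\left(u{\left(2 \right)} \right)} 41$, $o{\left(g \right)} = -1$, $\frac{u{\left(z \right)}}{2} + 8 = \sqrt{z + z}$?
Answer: $-656$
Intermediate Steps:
$u{\left(z \right)} = -16 + 2 \sqrt{2} \sqrt{z}$ ($u{\left(z \right)} = -16 + 2 \sqrt{z + z} = -16 + 2 \sqrt{2 z} = -16 + 2 \sqrt{2} \sqrt{z}$)
$k{\left(c \right)} = c^{2}$ ($k{\left(c \right)} = c c = c^{2}$)
$B = -41$ ($B = \left(-1\right) 41 = -41$)
$B k{\left(-4 \right)} = - 41 \left(-4\right)^{2} = \left(-41\right) 16 = -656$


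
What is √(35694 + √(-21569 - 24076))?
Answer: √(35694 + I*√45645) ≈ 188.93 + 0.5654*I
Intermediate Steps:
√(35694 + √(-21569 - 24076)) = √(35694 + √(-45645)) = √(35694 + I*√45645)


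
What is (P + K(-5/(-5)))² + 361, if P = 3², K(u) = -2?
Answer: 410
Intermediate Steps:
P = 9
(P + K(-5/(-5)))² + 361 = (9 - 2)² + 361 = 7² + 361 = 49 + 361 = 410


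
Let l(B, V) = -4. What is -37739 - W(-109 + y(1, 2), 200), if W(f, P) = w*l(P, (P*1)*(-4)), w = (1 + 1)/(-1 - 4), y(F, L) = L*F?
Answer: -188703/5 ≈ -37741.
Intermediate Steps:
y(F, L) = F*L
w = -2/5 (w = 2/(-5) = 2*(-1/5) = -2/5 ≈ -0.40000)
W(f, P) = 8/5 (W(f, P) = -2/5*(-4) = 8/5)
-37739 - W(-109 + y(1, 2), 200) = -37739 - 1*8/5 = -37739 - 8/5 = -188703/5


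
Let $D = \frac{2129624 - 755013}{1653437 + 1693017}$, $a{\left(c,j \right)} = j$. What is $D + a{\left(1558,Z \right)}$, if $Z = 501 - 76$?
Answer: $\frac{1423617561}{3346454} \approx 425.41$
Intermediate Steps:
$Z = 425$ ($Z = 501 - 76 = 425$)
$D = \frac{1374611}{3346454} \approx 0.41077$
$D + a{\left(1558,Z \right)} = \frac{1374611}{3346454} + 425 = \frac{1423617561}{3346454}$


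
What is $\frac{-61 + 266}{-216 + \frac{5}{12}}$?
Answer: $- \frac{2460}{2587} \approx -0.95091$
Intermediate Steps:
$\frac{-61 + 266}{-216 + \frac{5}{12}} = \frac{205}{-216 + 5 \cdot \frac{1}{12}} = \frac{205}{-216 + \frac{5}{12}} = \frac{205}{- \frac{2587}{12}} = 205 \left(- \frac{12}{2587}\right) = - \frac{2460}{2587}$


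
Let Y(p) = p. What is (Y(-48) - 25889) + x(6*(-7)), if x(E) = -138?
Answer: -26075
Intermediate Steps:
(Y(-48) - 25889) + x(6*(-7)) = (-48 - 25889) - 138 = -25937 - 138 = -26075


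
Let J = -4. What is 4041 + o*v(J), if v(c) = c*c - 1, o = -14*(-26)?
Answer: 9501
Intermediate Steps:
o = 364
v(c) = -1 + c**2 (v(c) = c**2 - 1 = -1 + c**2)
4041 + o*v(J) = 4041 + 364*(-1 + (-4)**2) = 4041 + 364*(-1 + 16) = 4041 + 364*15 = 4041 + 5460 = 9501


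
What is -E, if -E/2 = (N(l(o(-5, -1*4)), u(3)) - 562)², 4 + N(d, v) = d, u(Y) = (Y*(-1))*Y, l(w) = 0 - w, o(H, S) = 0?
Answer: 640712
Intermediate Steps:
l(w) = -w
u(Y) = -Y² (u(Y) = (-Y)*Y = -Y²)
N(d, v) = -4 + d
E = -640712 (E = -2*((-4 - 1*0) - 562)² = -2*((-4 + 0) - 562)² = -2*(-4 - 562)² = -2*(-566)² = -2*320356 = -640712)
-E = -1*(-640712) = 640712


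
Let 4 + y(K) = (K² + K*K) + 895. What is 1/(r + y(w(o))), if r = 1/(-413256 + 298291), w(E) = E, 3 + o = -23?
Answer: 114965/257866494 ≈ 0.00044583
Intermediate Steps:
o = -26 (o = -3 - 23 = -26)
y(K) = 891 + 2*K² (y(K) = -4 + ((K² + K*K) + 895) = -4 + ((K² + K²) + 895) = -4 + (2*K² + 895) = -4 + (895 + 2*K²) = 891 + 2*K²)
r = -1/114965 (r = 1/(-114965) = -1/114965 ≈ -8.6983e-6)
1/(r + y(w(o))) = 1/(-1/114965 + (891 + 2*(-26)²)) = 1/(-1/114965 + (891 + 2*676)) = 1/(-1/114965 + (891 + 1352)) = 1/(-1/114965 + 2243) = 1/(257866494/114965) = 114965/257866494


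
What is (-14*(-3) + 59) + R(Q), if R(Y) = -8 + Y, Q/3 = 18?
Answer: 147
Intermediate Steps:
Q = 54 (Q = 3*18 = 54)
(-14*(-3) + 59) + R(Q) = (-14*(-3) + 59) + (-8 + 54) = (42 + 59) + 46 = 101 + 46 = 147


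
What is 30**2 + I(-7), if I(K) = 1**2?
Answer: 901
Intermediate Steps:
I(K) = 1
30**2 + I(-7) = 30**2 + 1 = 900 + 1 = 901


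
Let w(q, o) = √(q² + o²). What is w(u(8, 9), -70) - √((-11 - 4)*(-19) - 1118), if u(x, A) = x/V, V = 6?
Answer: 2*√11029/3 - 7*I*√17 ≈ 70.013 - 28.862*I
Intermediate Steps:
u(x, A) = x/6
w(q, o) = √(o² + q²)
w(u(8, 9), -70) - √((-11 - 4)*(-19) - 1118) = √((-70)² + ((⅙)*8)²) - √((-11 - 4)*(-19) - 1118) = √(4900 + (4/3)²) - √(-15*(-19) - 1118) = √(4900 + 16/9) - √(285 - 1118) = √(44116/9) - √(-833) = 2*√11029/3 - 7*I*√17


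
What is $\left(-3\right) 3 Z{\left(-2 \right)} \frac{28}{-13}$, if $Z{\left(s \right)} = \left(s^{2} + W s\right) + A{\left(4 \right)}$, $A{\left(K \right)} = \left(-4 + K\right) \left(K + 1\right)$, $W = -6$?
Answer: $\frac{4032}{13} \approx 310.15$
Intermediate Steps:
$A{\left(K \right)} = \left(1 + K\right) \left(-4 + K\right)$ ($A{\left(K \right)} = \left(-4 + K\right) \left(1 + K\right) = \left(1 + K\right) \left(-4 + K\right)$)
$Z{\left(s \right)} = s^{2} - 6 s$ ($Z{\left(s \right)} = \left(s^{2} - 6 s\right) - \left(16 - 16\right) = \left(s^{2} - 6 s\right) - 0 = \left(s^{2} - 6 s\right) + 0 = s^{2} - 6 s$)
$\left(-3\right) 3 Z{\left(-2 \right)} \frac{28}{-13} = \left(-3\right) 3 \left(- 2 \left(-6 - 2\right)\right) \frac{28}{-13} = - 9 \left(\left(-2\right) \left(-8\right)\right) 28 \left(- \frac{1}{13}\right) = \left(-9\right) 16 \left(- \frac{28}{13}\right) = \left(-144\right) \left(- \frac{28}{13}\right) = \frac{4032}{13}$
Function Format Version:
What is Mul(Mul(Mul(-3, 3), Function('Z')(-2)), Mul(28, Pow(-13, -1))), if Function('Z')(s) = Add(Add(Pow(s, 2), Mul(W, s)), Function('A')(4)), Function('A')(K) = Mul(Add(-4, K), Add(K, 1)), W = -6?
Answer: Rational(4032, 13) ≈ 310.15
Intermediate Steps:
Function('A')(K) = Mul(Add(1, K), Add(-4, K)) (Function('A')(K) = Mul(Add(-4, K), Add(1, K)) = Mul(Add(1, K), Add(-4, K)))
Function('Z')(s) = Add(Pow(s, 2), Mul(-6, s)) (Function('Z')(s) = Add(Add(Pow(s, 2), Mul(-6, s)), Add(-4, Pow(4, 2), Mul(-3, 4))) = Add(Add(Pow(s, 2), Mul(-6, s)), Add(-4, 16, -12)) = Add(Add(Pow(s, 2), Mul(-6, s)), 0) = Add(Pow(s, 2), Mul(-6, s)))
Mul(Mul(Mul(-3, 3), Function('Z')(-2)), Mul(28, Pow(-13, -1))) = Mul(Mul(Mul(-3, 3), Mul(-2, Add(-6, -2))), Mul(28, Pow(-13, -1))) = Mul(Mul(-9, Mul(-2, -8)), Mul(28, Rational(-1, 13))) = Mul(Mul(-9, 16), Rational(-28, 13)) = Mul(-144, Rational(-28, 13)) = Rational(4032, 13)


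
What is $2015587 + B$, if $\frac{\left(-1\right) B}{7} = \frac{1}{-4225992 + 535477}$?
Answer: $\frac{7438554057312}{3690515} \approx 2.0156 \cdot 10^{6}$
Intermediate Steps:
$B = \frac{7}{3690515}$ ($B = - \frac{7}{-4225992 + 535477} = - \frac{7}{-3690515} = \left(-7\right) \left(- \frac{1}{3690515}\right) = \frac{7}{3690515} \approx 1.8968 \cdot 10^{-6}$)
$2015587 + B = 2015587 + \frac{7}{3690515} = \frac{7438554057312}{3690515}$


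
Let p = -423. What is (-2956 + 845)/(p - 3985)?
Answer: 2111/4408 ≈ 0.47890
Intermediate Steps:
(-2956 + 845)/(p - 3985) = (-2956 + 845)/(-423 - 3985) = -2111/(-4408) = -2111*(-1/4408) = 2111/4408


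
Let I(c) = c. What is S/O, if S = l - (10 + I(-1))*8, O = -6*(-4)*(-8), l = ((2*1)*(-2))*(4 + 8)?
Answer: 5/8 ≈ 0.62500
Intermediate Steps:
l = -48 (l = (2*(-2))*12 = -4*12 = -48)
O = -192 (O = 24*(-8) = -192)
S = -120 (S = -48 - (10 - 1)*8 = -48 - 9*8 = -48 - 1*72 = -48 - 72 = -120)
S/O = -120/(-192) = -120*(-1/192) = 5/8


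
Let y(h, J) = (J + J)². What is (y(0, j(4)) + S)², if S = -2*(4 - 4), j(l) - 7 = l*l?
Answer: 4477456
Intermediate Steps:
j(l) = 7 + l² (j(l) = 7 + l*l = 7 + l²)
y(h, J) = 4*J² (y(h, J) = (2*J)² = 4*J²)
S = 0 (S = -2*0 = 0)
(y(0, j(4)) + S)² = (4*(7 + 4²)² + 0)² = (4*(7 + 16)² + 0)² = (4*23² + 0)² = (4*529 + 0)² = (2116 + 0)² = 2116² = 4477456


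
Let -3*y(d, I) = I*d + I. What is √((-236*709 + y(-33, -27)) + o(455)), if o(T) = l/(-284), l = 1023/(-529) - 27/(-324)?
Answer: I*√64363544538081/19596 ≈ 409.4*I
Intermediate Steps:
l = -11747/6348 (l = 1023*(-1/529) - 27*(-1/324) = -1023/529 + 1/12 = -11747/6348 ≈ -1.8505)
o(T) = 11747/1802832 (o(T) = -11747/6348/(-284) = -11747/6348*(-1/284) = 11747/1802832)
y(d, I) = -I/3 - I*d/3 (y(d, I) = -(I*d + I)/3 = -(I + I*d)/3 = -I/3 - I*d/3)
√((-236*709 + y(-33, -27)) + o(455)) = √((-236*709 - ⅓*(-27)*(1 - 33)) + 11747/1802832) = √((-167324 - ⅓*(-27)*(-32)) + 11747/1802832) = √((-167324 - 288) + 11747/1802832) = √(-167612 + 11747/1802832) = √(-302176265437/1802832) = I*√64363544538081/19596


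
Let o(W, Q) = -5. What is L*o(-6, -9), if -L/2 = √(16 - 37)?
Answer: 10*I*√21 ≈ 45.826*I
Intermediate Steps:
L = -2*I*√21 (L = -2*√(16 - 37) = -2*I*√21 ≈ -9.1651*I)
L*o(-6, -9) = -2*I*√21*(-5) = 10*I*√21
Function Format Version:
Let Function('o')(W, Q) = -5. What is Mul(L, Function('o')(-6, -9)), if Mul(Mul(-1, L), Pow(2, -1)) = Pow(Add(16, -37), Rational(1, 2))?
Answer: Mul(10, I, Pow(21, Rational(1, 2))) ≈ Mul(45.826, I)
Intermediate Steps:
L = Mul(-2, I, Pow(21, Rational(1, 2))) (L = Mul(-2, Pow(Add(16, -37), Rational(1, 2))) = Mul(-2, Pow(-21, Rational(1, 2))) = Mul(-2, Mul(I, Pow(21, Rational(1, 2)))) = Mul(-2, I, Pow(21, Rational(1, 2))) ≈ Mul(-9.1651, I))
Mul(L, Function('o')(-6, -9)) = Mul(Mul(-2, I, Pow(21, Rational(1, 2))), -5) = Mul(10, I, Pow(21, Rational(1, 2)))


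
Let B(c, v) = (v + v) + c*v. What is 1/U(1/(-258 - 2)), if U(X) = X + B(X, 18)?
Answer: 260/9341 ≈ 0.027834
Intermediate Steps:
B(c, v) = 2*v + c*v
U(X) = 36 + 19*X (U(X) = X + 18*(2 + X) = X + (36 + 18*X) = 36 + 19*X)
1/U(1/(-258 - 2)) = 1/(36 + 19/(-258 - 2)) = 1/(36 + 19/(-260)) = 1/(36 + 19*(-1/260)) = 1/(36 - 19/260) = 1/(9341/260) = 260/9341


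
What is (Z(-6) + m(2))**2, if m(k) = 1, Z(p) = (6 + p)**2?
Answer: 1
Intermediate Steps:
(Z(-6) + m(2))**2 = ((6 - 6)**2 + 1)**2 = (0**2 + 1)**2 = (0 + 1)**2 = 1**2 = 1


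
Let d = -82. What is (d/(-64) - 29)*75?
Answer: -66525/32 ≈ -2078.9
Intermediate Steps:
(d/(-64) - 29)*75 = (-82/(-64) - 29)*75 = (-82*(-1/64) - 29)*75 = (41/32 - 29)*75 = -887/32*75 = -66525/32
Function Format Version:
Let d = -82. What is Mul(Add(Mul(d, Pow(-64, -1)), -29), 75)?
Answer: Rational(-66525, 32) ≈ -2078.9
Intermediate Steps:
Mul(Add(Mul(d, Pow(-64, -1)), -29), 75) = Mul(Add(Mul(-82, Pow(-64, -1)), -29), 75) = Mul(Add(Mul(-82, Rational(-1, 64)), -29), 75) = Mul(Add(Rational(41, 32), -29), 75) = Mul(Rational(-887, 32), 75) = Rational(-66525, 32)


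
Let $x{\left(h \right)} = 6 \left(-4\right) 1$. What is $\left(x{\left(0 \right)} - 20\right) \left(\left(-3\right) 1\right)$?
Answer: $132$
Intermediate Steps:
$x{\left(h \right)} = -24$ ($x{\left(h \right)} = \left(-24\right) 1 = -24$)
$\left(x{\left(0 \right)} - 20\right) \left(\left(-3\right) 1\right) = \left(-24 - 20\right) \left(\left(-3\right) 1\right) = \left(-44\right) \left(-3\right) = 132$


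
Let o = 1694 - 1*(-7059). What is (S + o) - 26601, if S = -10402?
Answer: -28250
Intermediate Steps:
o = 8753 (o = 1694 + 7059 = 8753)
(S + o) - 26601 = (-10402 + 8753) - 26601 = -1649 - 26601 = -28250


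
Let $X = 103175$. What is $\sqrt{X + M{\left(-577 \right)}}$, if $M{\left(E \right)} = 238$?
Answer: $\sqrt{103413} \approx 321.58$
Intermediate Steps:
$\sqrt{X + M{\left(-577 \right)}} = \sqrt{103175 + 238} = \sqrt{103413}$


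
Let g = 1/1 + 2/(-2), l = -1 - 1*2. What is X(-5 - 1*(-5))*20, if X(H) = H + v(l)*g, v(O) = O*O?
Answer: 0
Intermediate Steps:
l = -3 (l = -1 - 2 = -3)
g = 0 (g = 1*1 + 2*(-½) = 1 - 1 = 0)
v(O) = O²
X(H) = H (X(H) = H + (-3)²*0 = H + 9*0 = H + 0 = H)
X(-5 - 1*(-5))*20 = (-5 - 1*(-5))*20 = (-5 + 5)*20 = 0*20 = 0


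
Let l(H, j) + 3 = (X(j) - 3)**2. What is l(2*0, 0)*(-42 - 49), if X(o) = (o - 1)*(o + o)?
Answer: -546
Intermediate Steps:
X(o) = 2*o*(-1 + o) (X(o) = (-1 + o)*(2*o) = 2*o*(-1 + o))
l(H, j) = -3 + (-3 + 2*j*(-1 + j))**2 (l(H, j) = -3 + (2*j*(-1 + j) - 3)**2 = -3 + (-3 + 2*j*(-1 + j))**2)
l(2*0, 0)*(-42 - 49) = (-3 + (-3 + 2*0*(-1 + 0))**2)*(-42 - 49) = (-3 + (-3 + 2*0*(-1))**2)*(-91) = (-3 + (-3 + 0)**2)*(-91) = (-3 + (-3)**2)*(-91) = (-3 + 9)*(-91) = 6*(-91) = -546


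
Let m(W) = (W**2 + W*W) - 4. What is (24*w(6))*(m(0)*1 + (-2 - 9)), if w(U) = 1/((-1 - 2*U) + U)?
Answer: 360/7 ≈ 51.429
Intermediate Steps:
m(W) = -4 + 2*W**2 (m(W) = (W**2 + W**2) - 4 = 2*W**2 - 4 = -4 + 2*W**2)
w(U) = 1/(-1 - U)
(24*w(6))*(m(0)*1 + (-2 - 9)) = (24*(-1/(1 + 6)))*((-4 + 2*0**2)*1 + (-2 - 9)) = (24*(-1/7))*((-4 + 2*0)*1 - 11) = (24*(-1*1/7))*((-4 + 0)*1 - 11) = (24*(-1/7))*(-4*1 - 11) = -24*(-4 - 11)/7 = -24/7*(-15) = 360/7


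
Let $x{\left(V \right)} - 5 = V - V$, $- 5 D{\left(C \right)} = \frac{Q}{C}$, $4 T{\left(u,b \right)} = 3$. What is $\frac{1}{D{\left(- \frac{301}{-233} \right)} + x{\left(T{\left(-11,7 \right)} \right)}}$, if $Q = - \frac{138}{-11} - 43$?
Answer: $\frac{3311}{32166} \approx 0.10293$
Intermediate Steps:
$T{\left(u,b \right)} = \frac{3}{4}$ ($T{\left(u,b \right)} = \frac{1}{4} \cdot 3 = \frac{3}{4}$)
$Q = - \frac{335}{11}$ ($Q = \left(-138\right) \left(- \frac{1}{11}\right) - 43 = \frac{138}{11} - 43 = - \frac{335}{11} \approx -30.455$)
$D{\left(C \right)} = \frac{67}{11 C}$ ($D{\left(C \right)} = - \frac{\left(- \frac{335}{11}\right) \frac{1}{C}}{5} = \frac{67}{11 C}$)
$x{\left(V \right)} = 5$ ($x{\left(V \right)} = 5 + \left(V - V\right) = 5 + 0 = 5$)
$\frac{1}{D{\left(- \frac{301}{-233} \right)} + x{\left(T{\left(-11,7 \right)} \right)}} = \frac{1}{\frac{67}{11 \left(- \frac{301}{-233}\right)} + 5} = \frac{1}{\frac{67}{11 \left(\left(-301\right) \left(- \frac{1}{233}\right)\right)} + 5} = \frac{1}{\frac{67}{11 \cdot \frac{301}{233}} + 5} = \frac{1}{\frac{67}{11} \cdot \frac{233}{301} + 5} = \frac{1}{\frac{15611}{3311} + 5} = \frac{1}{\frac{32166}{3311}} = \frac{3311}{32166}$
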